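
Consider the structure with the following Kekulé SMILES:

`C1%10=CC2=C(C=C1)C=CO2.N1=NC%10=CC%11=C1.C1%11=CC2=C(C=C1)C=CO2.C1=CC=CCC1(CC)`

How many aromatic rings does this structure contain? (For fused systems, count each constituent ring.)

5

The SMILES encodes a six-membered carbon ring with three alternating C=C double bonds, fused to a five-membered ring containing one oxygen and two C=C double bonds; a six-membered ring with two adjacent nitrogens and three alternating double bonds; a six-membered carbon ring with three alternating C=C double bonds, fused to a five-membered ring containing one oxygen and two C=C double bonds; a six-membered carbon ring with two conjugated C=C double bonds and two sp³ carbons.
The fused 6/5-membered bicyclic (with one oxygen) is a single π system with 9 sp² atoms and 10 π electrons from ring double bonds plus a heteroatom lone pair. 10 = 4(2)+2, so the system is aromatic and both rings count as aromatic (benzofuran).
The 6-membered ring with two nitrogens (1,2) is fully conjugated (every ring atom contributes a p orbital); 3 ring double bonds give 6 π electrons. 6 = 4(1)+2, so it is aromatic (pyridazine).
The fused 6/5-membered bicyclic (with one oxygen) is a single π system with 9 sp² atoms and 10 π electrons from ring double bonds plus a heteroatom lone pair. 10 = 4(2)+2, so the system is aromatic and both rings count as aromatic (benzofuran).
The 6-membered ring has two sp³ carbons, so it is not fully conjugated — not aromatic (1,3-cyclohexadiene).
5 of the 6 rings are aromatic. Total: 5.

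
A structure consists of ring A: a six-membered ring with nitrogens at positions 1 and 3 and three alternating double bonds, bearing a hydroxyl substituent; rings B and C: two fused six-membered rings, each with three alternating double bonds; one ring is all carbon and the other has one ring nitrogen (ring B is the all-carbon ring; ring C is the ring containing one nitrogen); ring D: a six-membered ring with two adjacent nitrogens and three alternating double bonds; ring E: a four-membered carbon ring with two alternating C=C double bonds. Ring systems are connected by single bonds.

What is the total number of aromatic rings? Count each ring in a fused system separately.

4

Ring A is fully conjugated (every ring atom contributes a p orbital); 3 ring double bonds give 6 π electrons. Since 6 = 4n+2 (n=1), ring A is aromatic (pyrimidine).
Rings B and C form a fused bicyclic system (with one nitrogen) with 10 sp² atoms and 10 π electrons from ring double bonds. 10 = 4(2)+2, so the system is aromatic and both rings count as aromatic (quinoline).
Ring D has a continuous p-orbital overlap around the ring; 3 ring double bonds give 6 π electrons. Since 6 = 4n+2 (n=1), ring D is aromatic (pyridazine).
Ring E has only sp² ring atoms; a planar conformation would have a fully conjugated π system of 4 electrons. But 4 = 4(1), which is 4n not 4n+2, so ring E is not aromatic (cyclobutadiene) — cyclobutadiene is antiaromatic and distorts to a rectangle.
Aromatic: A, B, C, D. Total: 4.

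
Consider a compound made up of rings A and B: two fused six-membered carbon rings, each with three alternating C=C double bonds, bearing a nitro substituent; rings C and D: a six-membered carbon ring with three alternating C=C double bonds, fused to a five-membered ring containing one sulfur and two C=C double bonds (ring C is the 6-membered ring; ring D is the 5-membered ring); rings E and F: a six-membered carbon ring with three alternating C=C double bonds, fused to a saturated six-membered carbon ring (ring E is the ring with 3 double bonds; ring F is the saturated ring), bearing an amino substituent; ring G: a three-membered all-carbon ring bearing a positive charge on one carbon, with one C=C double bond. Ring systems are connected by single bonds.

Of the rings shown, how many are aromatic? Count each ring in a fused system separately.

6

Rings A and B form a fused bicyclic system with 10 sp² atoms and 10 π electrons from ring double bonds. 10 = 4(2)+2, so the system is aromatic and both rings count as aromatic (naphthalene).
Rings C and D form a fused bicyclic system (with one sulfur) with 9 sp² atoms and 10 π electrons from ring double bonds plus a heteroatom lone pair. 10 = 4(2)+2, so the system is aromatic and both rings count as aromatic (benzothiophene).
Ring E is fully conjugated (every ring atom contributes a p orbital); 3 ring double bonds give 6 π electrons. That satisfies 4n+2 with n=1, so ring E is aromatic (benzene ring).
Ring F has four sp³ carbons, so it is not fully conjugated — not aromatic (cyclohexane ring).
Ring G is planar and fully conjugated; 1 ring double bond (2 π electrons) plus the carbocation's empty p orbital (0, but keeps the ring conjugated) give 2 π electrons. Since 2 = 4n+2 (n=0), ring G is aromatic (cyclopropenyl cation).
Aromatic: A, B, C, D, E, G. Total: 6.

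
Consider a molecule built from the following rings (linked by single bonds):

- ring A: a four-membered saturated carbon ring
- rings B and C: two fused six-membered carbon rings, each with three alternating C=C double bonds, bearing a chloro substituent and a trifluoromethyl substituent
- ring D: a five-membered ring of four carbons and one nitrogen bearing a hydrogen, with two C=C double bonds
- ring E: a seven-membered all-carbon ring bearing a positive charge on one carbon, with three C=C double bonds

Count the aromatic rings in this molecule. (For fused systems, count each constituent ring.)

4

Ring A has only sp³ atoms, so it is not fully conjugated — not aromatic (cyclobutane).
Rings B and C form a fused bicyclic system with 10 sp² atoms and 10 π electrons from ring double bonds. 10 = 4(2)+2, so the system is aromatic and both rings count as aromatic (naphthalene).
Ring D is planar and fully conjugated; 2 ring double bonds (4 π electrons) plus a heteroatom lone pair (2) give 6 π electrons. That satisfies 4n+2 with n=1, so ring D is aromatic (pyrrole).
Ring E is planar and fully conjugated; 3 ring double bonds (6 π electrons) plus the carbocation's empty p orbital (0, but keeps the ring conjugated) give 6 π electrons. Since 6 = 4n+2 (n=1), ring E is aromatic (tropylium cation).
Aromatic: B, C, D, E. Total: 4.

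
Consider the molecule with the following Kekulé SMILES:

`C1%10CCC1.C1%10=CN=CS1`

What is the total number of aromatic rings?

1

The SMILES encodes a four-membered saturated carbon ring; a five-membered ring with a sulfur at position 1 and a nitrogen at position 3 (in a C=N bond), with two double bonds.
The 4-membered ring has only sp³ atoms, so it is not fully conjugated — not aromatic (cyclobutane).
The 5-membered ring with one sulfur and one =N– is planar and fully conjugated; 2 ring double bonds (4 π electrons) plus a heteroatom lone pair (2) give 6 π electrons. 6 = 4(1)+2, so it is aromatic (thiazole).
1 of the 2 rings is aromatic. Total: 1.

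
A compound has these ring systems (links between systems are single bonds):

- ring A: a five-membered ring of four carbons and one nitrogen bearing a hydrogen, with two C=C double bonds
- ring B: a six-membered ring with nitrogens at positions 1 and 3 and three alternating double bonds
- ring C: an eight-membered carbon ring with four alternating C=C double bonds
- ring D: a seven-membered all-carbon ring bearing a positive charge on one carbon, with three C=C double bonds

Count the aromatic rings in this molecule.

Ring A is fully conjugated (every ring atom contributes a p orbital); 2 ring double bonds (4 π electrons) plus a heteroatom lone pair (2) give 6 π electrons. That satisfies 4n+2 with n=1, so ring A is aromatic (pyrrole).
Ring B has a continuous p-orbital overlap around the ring; 3 ring double bonds give 6 π electrons. 6 = 4(1)+2, so ring B is aromatic (pyrimidine).
Ring C has only sp² ring atoms; a planar conformation would have a fully conjugated π system of 8 electrons. But 8 = 4(2), which is 4n not 4n+2, so ring C is not aromatic (cyclooctatetraene) — cyclooctatetraene distorts into a non-planar tub to avoid antiaromaticity.
Ring D has a continuous p-orbital overlap around the ring; 3 ring double bonds (6 π electrons) plus the carbocation's empty p orbital (0, but keeps the ring conjugated) give 6 π electrons. That satisfies 4n+2 with n=1, so ring D is aromatic (tropylium cation).
Aromatic: A, B, D. Total: 3.

3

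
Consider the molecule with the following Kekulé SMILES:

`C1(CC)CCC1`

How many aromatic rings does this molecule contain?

0

The SMILES encodes a four-membered saturated carbon ring.
The 4-membered ring has only sp³ atoms, so it is not fully conjugated — not aromatic (cyclobutane).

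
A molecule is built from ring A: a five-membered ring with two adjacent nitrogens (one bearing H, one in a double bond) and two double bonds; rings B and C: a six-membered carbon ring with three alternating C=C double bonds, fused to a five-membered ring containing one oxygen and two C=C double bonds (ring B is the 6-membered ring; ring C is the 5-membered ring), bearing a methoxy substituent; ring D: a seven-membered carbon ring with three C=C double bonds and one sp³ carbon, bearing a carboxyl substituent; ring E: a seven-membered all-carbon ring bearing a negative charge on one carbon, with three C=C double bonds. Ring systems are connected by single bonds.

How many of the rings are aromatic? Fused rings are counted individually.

Ring A has a continuous p-orbital overlap around the ring; 2 ring double bonds (4 π electrons) plus a heteroatom lone pair (2) give 6 π electrons. 6 = 4(1)+2, so ring A is aromatic (pyrazole).
Rings B and C form a fused bicyclic system (with one oxygen) with 9 sp² atoms and 10 π electrons from ring double bonds plus a heteroatom lone pair. 10 = 4(2)+2, so the system is aromatic and both rings count as aromatic (benzofuran).
Ring D has one sp³ carbon, so it is not fully conjugated — not aromatic (cycloheptatriene).
Ring E has only sp² ring atoms; a planar conformation would have a fully conjugated π system of 8 electrons. But 8 = 4(2), which is 4n not 4n+2, so ring E is not aromatic (cycloheptatrienyl anion).
Aromatic: A, B, C. Total: 3.

3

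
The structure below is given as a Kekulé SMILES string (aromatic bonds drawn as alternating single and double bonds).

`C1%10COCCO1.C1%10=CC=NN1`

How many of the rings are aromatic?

1

The SMILES encodes a six-membered saturated ring with oxygens at positions 1 and 4; a five-membered ring with two adjacent nitrogens (one bearing H, one in a double bond) and two double bonds.
The 6-membered ring with two oxygens (1,4) has only sp³ atoms, so it is not fully conjugated — not aromatic (1,4-dioxane).
The 5-membered ring with two adjacent nitrogens (one N–H, one =N–) has a continuous p-orbital overlap around the ring; 2 ring double bonds (4 π electrons) plus a heteroatom lone pair (2) give 6 π electrons. That satisfies 4n+2 with n=1, so it is aromatic (pyrazole).
1 of the 2 rings is aromatic. Total: 1.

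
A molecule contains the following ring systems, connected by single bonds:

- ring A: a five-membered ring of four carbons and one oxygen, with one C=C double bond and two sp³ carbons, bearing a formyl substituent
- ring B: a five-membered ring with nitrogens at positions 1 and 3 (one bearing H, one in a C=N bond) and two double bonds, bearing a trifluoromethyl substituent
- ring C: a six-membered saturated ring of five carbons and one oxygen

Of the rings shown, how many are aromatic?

1

Ring A has two sp³ carbons, so it is not fully conjugated — not aromatic (2,3-dihydrofuran).
Ring B has a continuous p-orbital overlap around the ring; 2 ring double bonds (4 π electrons) plus a heteroatom lone pair (2) give 6 π electrons. That satisfies 4n+2 with n=1, so ring B is aromatic (imidazole).
Ring C has only sp³ atoms, so it is not fully conjugated — not aromatic (tetrahydropyran).
Aromatic: B. Total: 1.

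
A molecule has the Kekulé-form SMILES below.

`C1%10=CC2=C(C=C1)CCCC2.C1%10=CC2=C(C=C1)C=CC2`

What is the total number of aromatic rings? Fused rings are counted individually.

The SMILES encodes a six-membered carbon ring with three alternating C=C double bonds, fused to a saturated six-membered carbon ring; a six-membered carbon ring with three alternating C=C double bonds, fused to a five-membered carbon ring containing one C=C double bond and one sp³ carbon.
The 6-membered ring is fully conjugated (every ring atom contributes a p orbital); 3 ring double bonds give 6 π electrons. Since 6 = 4n+2 (n=1), it is aromatic (benzene ring).
The second 6-membered ring has four sp³ carbons, so it is not fully conjugated — not aromatic (cyclohexane ring).
The third 6-membered ring has a continuous p-orbital overlap around the ring; 3 ring double bonds give 6 π electrons. 6 = 4(1)+2, so it is aromatic (benzene ring).
The 5-membered ring has one sp³ carbon, so it is not fully conjugated — not aromatic (cyclopentene ring).
2 of the 4 rings are aromatic. Total: 2.

2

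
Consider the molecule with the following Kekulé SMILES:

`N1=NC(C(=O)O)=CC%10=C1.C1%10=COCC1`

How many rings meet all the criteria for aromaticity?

The SMILES encodes a six-membered ring with two adjacent nitrogens and three alternating double bonds; a five-membered ring of four carbons and one oxygen, with one C=C double bond and two sp³ carbons.
The 6-membered ring with two nitrogens (1,2) is fully conjugated (every ring atom contributes a p orbital); 3 ring double bonds give 6 π electrons. 6 = 4(1)+2, so it is aromatic (pyridazine).
The 5-membered ring with one oxygen has two sp³ carbons, so it is not fully conjugated — not aromatic (2,3-dihydrofuran).
1 of the 2 rings is aromatic. Total: 1.

1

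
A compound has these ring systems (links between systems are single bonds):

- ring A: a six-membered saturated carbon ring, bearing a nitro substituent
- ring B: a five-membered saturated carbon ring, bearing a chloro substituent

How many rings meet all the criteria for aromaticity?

0

Ring A has only sp³ atoms, so it is not fully conjugated — not aromatic (cyclohexane).
Ring B has only sp³ atoms, so it is not fully conjugated — not aromatic (cyclopentane).
No ring is aromatic. Total: 0.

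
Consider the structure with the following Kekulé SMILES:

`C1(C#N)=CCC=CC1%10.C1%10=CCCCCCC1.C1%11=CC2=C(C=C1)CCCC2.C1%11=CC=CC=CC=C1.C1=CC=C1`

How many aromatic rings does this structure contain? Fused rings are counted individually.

1

The SMILES encodes a six-membered carbon ring with two isolated C=C double bonds and two sp³ carbons; an eight-membered carbon ring with one C=C double bond; a six-membered carbon ring with three alternating C=C double bonds, fused to a saturated six-membered carbon ring; an eight-membered carbon ring with four alternating C=C double bonds; a four-membered carbon ring with two alternating C=C double bonds.
The 6-membered ring has two sp³ carbons, so it is not fully conjugated — not aromatic (1,4-cyclohexadiene).
The 8-membered ring has six sp³ carbons, so it is not fully conjugated — not aromatic (cyclooctene).
The second 6-membered ring is planar and fully conjugated; 3 ring double bonds give 6 π electrons. 6 = 4(1)+2, so it is aromatic (benzene ring).
The third 6-membered ring has four sp³ carbons, so it is not fully conjugated — not aromatic (cyclohexane ring).
The second 8-membered ring has only sp² ring atoms; a planar conformation would have a fully conjugated π system of 8 electrons. But 8 = 4(2), which is 4n not 4n+2, so it is not aromatic (cyclooctatetraene) — cyclooctatetraene distorts into a non-planar tub to avoid antiaromaticity.
The 4-membered ring has only sp² ring atoms; a planar conformation would have a fully conjugated π system of 4 electrons. But 4 = 4(1), which is 4n not 4n+2, so it is not aromatic (cyclobutadiene) — cyclobutadiene is antiaromatic and distorts to a rectangle.
1 of the 6 rings is aromatic. Total: 1.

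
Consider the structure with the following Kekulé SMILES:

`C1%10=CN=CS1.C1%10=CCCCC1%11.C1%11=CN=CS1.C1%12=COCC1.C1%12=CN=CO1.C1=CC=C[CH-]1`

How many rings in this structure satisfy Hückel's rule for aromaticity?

The SMILES encodes a five-membered ring with a sulfur at position 1 and a nitrogen at position 3 (in a C=N bond), with two double bonds; a six-membered carbon ring with one C=C double bond; a five-membered ring with a sulfur at position 1 and a nitrogen at position 3 (in a C=N bond), with two double bonds; a five-membered ring of four carbons and one oxygen, with one C=C double bond and two sp³ carbons; a five-membered ring with an oxygen at position 1 and a nitrogen at position 3 (in a C=N bond), with two double bonds; a five-membered all-carbon ring bearing a negative charge on one carbon, with two C=C double bonds.
The 5-membered ring with one sulfur and one =N– is fully conjugated (every ring atom contributes a p orbital); 2 ring double bonds (4 π electrons) plus a heteroatom lone pair (2) give 6 π electrons. 6 = 4(1)+2, so it is aromatic (thiazole).
The 6-membered ring has four sp³ carbons, so it is not fully conjugated — not aromatic (cyclohexene).
The second 5-membered ring with one sulfur and one =N– is planar and fully conjugated; 2 ring double bonds (4 π electrons) plus a heteroatom lone pair (2) give 6 π electrons. 6 = 4(1)+2, so it is aromatic (thiazole).
The 5-membered ring with one oxygen has two sp³ carbons, so it is not fully conjugated — not aromatic (2,3-dihydrofuran).
The 5-membered ring with one oxygen and one =N– is planar and fully conjugated; 2 ring double bonds (4 π electrons) plus a heteroatom lone pair (2) give 6 π electrons. 6 = 4(1)+2, so it is aromatic (oxazole).
The 5-membered ring is fully conjugated (every ring atom contributes a p orbital); 2 ring double bonds (4 π electrons) plus the carbanion lone pair (2) give 6 π electrons. Since 6 = 4n+2 (n=1), it is aromatic (cyclopentadienyl anion).
4 of the 6 rings are aromatic. Total: 4.

4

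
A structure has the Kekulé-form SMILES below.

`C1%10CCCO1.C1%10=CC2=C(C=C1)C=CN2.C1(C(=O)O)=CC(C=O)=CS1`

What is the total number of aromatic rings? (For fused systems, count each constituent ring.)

3

The SMILES encodes a five-membered saturated ring of four carbons and one oxygen; a six-membered carbon ring with three alternating C=C double bonds, fused to a five-membered ring containing one N–H nitrogen and two C=C double bonds; a five-membered ring of four carbons and one sulfur, with two C=C double bonds.
The 5-membered ring with one oxygen has only sp³ atoms, so it is not fully conjugated — not aromatic (tetrahydrofuran).
The fused 6/5-membered bicyclic (with one N–H) is a single π system with 9 sp² atoms and 10 π electrons from ring double bonds plus a heteroatom lone pair. 10 = 4(2)+2, so the system is aromatic and both rings count as aromatic (indole).
The 5-membered ring with one sulfur is fully conjugated (every ring atom contributes a p orbital); 2 ring double bonds (4 π electrons) plus a heteroatom lone pair (2) give 6 π electrons. That satisfies 4n+2 with n=1, so it is aromatic (thiophene).
3 of the 4 rings are aromatic. Total: 3.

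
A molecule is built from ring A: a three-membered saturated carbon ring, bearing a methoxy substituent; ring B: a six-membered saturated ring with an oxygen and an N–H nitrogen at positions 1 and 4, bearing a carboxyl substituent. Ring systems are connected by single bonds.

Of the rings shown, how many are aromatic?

0

Ring A has only sp³ atoms, so it is not fully conjugated — not aromatic (cyclopropane).
Ring B has only sp³ atoms, so it is not fully conjugated — not aromatic (morpholine).
No ring is aromatic. Total: 0.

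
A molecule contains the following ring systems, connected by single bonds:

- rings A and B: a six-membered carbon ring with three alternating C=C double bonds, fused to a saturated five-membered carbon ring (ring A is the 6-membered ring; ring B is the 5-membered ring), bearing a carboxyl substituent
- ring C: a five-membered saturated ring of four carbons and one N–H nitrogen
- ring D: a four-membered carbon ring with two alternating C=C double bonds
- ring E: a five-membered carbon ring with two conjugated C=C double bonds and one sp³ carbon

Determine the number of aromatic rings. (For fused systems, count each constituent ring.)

1

Ring A is planar and fully conjugated; 3 ring double bonds give 6 π electrons. That satisfies 4n+2 with n=1, so ring A is aromatic (benzene ring).
Ring B has three sp³ carbons, so it is not fully conjugated — not aromatic (cyclopentane ring).
Ring C has only sp³ atoms, so it is not fully conjugated — not aromatic (pyrrolidine).
Ring D has only sp² ring atoms; a planar conformation would have a fully conjugated π system of 4 electrons. But 4 = 4(1), which is 4n not 4n+2, so ring D is not aromatic (cyclobutadiene) — cyclobutadiene is antiaromatic and distorts to a rectangle.
Ring E has one sp³ carbon, so it is not fully conjugated — not aromatic (cyclopentadiene).
Aromatic: A. Total: 1.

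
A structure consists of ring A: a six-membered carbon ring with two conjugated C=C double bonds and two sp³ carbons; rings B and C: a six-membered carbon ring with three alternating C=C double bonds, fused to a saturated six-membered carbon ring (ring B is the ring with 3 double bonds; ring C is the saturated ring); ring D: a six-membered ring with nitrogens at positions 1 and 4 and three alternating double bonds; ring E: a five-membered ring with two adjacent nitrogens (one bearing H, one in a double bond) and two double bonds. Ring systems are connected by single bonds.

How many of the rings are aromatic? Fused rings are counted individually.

3

Ring A has two sp³ carbons, so it is not fully conjugated — not aromatic (1,3-cyclohexadiene).
Ring B is planar and fully conjugated; 3 ring double bonds give 6 π electrons. That satisfies 4n+2 with n=1, so ring B is aromatic (benzene ring).
Ring C has four sp³ carbons, so it is not fully conjugated — not aromatic (cyclohexane ring).
Ring D is planar and fully conjugated; 3 ring double bonds give 6 π electrons. Since 6 = 4n+2 (n=1), ring D is aromatic (pyrazine).
Ring E is planar and fully conjugated; 2 ring double bonds (4 π electrons) plus a heteroatom lone pair (2) give 6 π electrons. That satisfies 4n+2 with n=1, so ring E is aromatic (pyrazole).
Aromatic: B, D, E. Total: 3.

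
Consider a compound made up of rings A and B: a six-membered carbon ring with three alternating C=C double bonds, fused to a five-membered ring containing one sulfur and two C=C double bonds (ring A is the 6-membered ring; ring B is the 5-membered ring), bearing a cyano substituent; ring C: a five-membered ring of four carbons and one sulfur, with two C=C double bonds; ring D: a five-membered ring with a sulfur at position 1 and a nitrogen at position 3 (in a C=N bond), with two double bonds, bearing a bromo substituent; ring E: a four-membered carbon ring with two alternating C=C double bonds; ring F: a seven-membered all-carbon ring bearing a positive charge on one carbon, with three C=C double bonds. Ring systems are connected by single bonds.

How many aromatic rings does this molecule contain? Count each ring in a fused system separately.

Rings A and B form a fused bicyclic system (with one sulfur) with 9 sp² atoms and 10 π electrons from ring double bonds plus a heteroatom lone pair. 10 = 4(2)+2, so the system is aromatic and both rings count as aromatic (benzothiophene).
Ring C has a continuous p-orbital overlap around the ring; 2 ring double bonds (4 π electrons) plus a heteroatom lone pair (2) give 6 π electrons. Since 6 = 4n+2 (n=1), ring C is aromatic (thiophene).
Ring D has a continuous p-orbital overlap around the ring; 2 ring double bonds (4 π electrons) plus a heteroatom lone pair (2) give 6 π electrons. 6 = 4(1)+2, so ring D is aromatic (thiazole).
Ring E has only sp² ring atoms; a planar conformation would have a fully conjugated π system of 4 electrons. But 4 = 4(1), which is 4n not 4n+2, so ring E is not aromatic (cyclobutadiene) — cyclobutadiene is antiaromatic and distorts to a rectangle.
Ring F has a continuous p-orbital overlap around the ring; 3 ring double bonds (6 π electrons) plus the carbocation's empty p orbital (0, but keeps the ring conjugated) give 6 π electrons. Since 6 = 4n+2 (n=1), ring F is aromatic (tropylium cation).
Aromatic: A, B, C, D, F. Total: 5.

5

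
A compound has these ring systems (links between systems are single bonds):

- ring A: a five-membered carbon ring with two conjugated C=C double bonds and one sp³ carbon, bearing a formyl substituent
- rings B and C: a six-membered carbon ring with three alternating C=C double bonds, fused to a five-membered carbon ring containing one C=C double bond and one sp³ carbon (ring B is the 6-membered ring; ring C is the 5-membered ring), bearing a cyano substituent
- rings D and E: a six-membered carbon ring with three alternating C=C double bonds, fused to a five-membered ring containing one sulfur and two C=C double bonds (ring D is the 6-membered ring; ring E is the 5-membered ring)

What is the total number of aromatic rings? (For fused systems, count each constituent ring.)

Ring A has one sp³ carbon, so it is not fully conjugated — not aromatic (cyclopentadiene).
Ring B has a continuous p-orbital overlap around the ring; 3 ring double bonds give 6 π electrons. 6 = 4(1)+2, so ring B is aromatic (benzene ring).
Ring C has one sp³ carbon, so it is not fully conjugated — not aromatic (cyclopentene ring).
Rings D and E form a fused bicyclic system (with one sulfur) with 9 sp² atoms and 10 π electrons from ring double bonds plus a heteroatom lone pair. 10 = 4(2)+2, so the system is aromatic and both rings count as aromatic (benzothiophene).
Aromatic: B, D, E. Total: 3.

3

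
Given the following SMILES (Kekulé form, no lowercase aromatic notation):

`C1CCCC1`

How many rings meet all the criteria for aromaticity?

0

The SMILES encodes a five-membered saturated carbon ring.
The 5-membered ring has only sp³ atoms, so it is not fully conjugated — not aromatic (cyclopentane).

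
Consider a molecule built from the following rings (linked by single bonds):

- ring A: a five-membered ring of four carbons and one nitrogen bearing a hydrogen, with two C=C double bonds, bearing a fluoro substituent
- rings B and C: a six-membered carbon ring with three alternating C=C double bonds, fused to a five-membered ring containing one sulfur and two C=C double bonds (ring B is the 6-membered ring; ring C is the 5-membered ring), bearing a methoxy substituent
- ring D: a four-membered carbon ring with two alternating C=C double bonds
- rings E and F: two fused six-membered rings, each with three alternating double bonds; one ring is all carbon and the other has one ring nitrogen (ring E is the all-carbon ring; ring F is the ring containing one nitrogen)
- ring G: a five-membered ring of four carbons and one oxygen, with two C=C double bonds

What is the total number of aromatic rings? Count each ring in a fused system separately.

Ring A is fully conjugated (every ring atom contributes a p orbital); 2 ring double bonds (4 π electrons) plus a heteroatom lone pair (2) give 6 π electrons. 6 = 4(1)+2, so ring A is aromatic (pyrrole).
Rings B and C form a fused bicyclic system (with one sulfur) with 9 sp² atoms and 10 π electrons from ring double bonds plus a heteroatom lone pair. 10 = 4(2)+2, so the system is aromatic and both rings count as aromatic (benzothiophene).
Ring D has only sp² ring atoms; a planar conformation would have a fully conjugated π system of 4 electrons. But 4 = 4(1), which is 4n not 4n+2, so ring D is not aromatic (cyclobutadiene) — cyclobutadiene is antiaromatic and distorts to a rectangle.
Rings E and F form a fused bicyclic system (with one nitrogen) with 10 sp² atoms and 10 π electrons from ring double bonds. 10 = 4(2)+2, so the system is aromatic and both rings count as aromatic (quinoline).
Ring G is planar and fully conjugated; 2 ring double bonds (4 π electrons) plus a heteroatom lone pair (2) give 6 π electrons. 6 = 4(1)+2, so ring G is aromatic (furan).
Aromatic: A, B, C, E, F, G. Total: 6.

6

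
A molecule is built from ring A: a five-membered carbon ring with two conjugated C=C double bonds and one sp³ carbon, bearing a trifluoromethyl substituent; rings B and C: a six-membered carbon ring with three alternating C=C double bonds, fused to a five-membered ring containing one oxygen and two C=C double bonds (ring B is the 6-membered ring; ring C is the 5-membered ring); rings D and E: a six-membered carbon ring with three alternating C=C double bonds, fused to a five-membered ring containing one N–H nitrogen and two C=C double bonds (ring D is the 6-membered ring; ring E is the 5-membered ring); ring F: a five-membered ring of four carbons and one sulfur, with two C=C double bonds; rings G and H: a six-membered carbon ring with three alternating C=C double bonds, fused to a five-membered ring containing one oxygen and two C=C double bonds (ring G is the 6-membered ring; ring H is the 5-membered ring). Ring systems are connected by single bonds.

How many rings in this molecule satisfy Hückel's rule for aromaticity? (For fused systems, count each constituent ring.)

7

Ring A has one sp³ carbon, so it is not fully conjugated — not aromatic (cyclopentadiene).
Rings B and C form a fused bicyclic system (with one oxygen) with 9 sp² atoms and 10 π electrons from ring double bonds plus a heteroatom lone pair. 10 = 4(2)+2, so the system is aromatic and both rings count as aromatic (benzofuran).
Rings D and E form a fused bicyclic system (with one N–H) with 9 sp² atoms and 10 π electrons from ring double bonds plus a heteroatom lone pair. 10 = 4(2)+2, so the system is aromatic and both rings count as aromatic (indole).
Ring F is fully conjugated (every ring atom contributes a p orbital); 2 ring double bonds (4 π electrons) plus a heteroatom lone pair (2) give 6 π electrons. That satisfies 4n+2 with n=1, so ring F is aromatic (thiophene).
Rings G and H form a fused bicyclic system (with one oxygen) with 9 sp² atoms and 10 π electrons from ring double bonds plus a heteroatom lone pair. 10 = 4(2)+2, so the system is aromatic and both rings count as aromatic (benzofuran).
Aromatic: B, C, D, E, F, G, H. Total: 7.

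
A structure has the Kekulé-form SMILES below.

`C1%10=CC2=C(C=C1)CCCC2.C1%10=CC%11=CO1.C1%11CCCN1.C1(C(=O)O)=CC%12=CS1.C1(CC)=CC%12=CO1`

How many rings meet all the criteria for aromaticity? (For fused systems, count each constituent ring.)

4

The SMILES encodes a six-membered carbon ring with three alternating C=C double bonds, fused to a saturated six-membered carbon ring; a five-membered ring of four carbons and one oxygen, with two C=C double bonds; a five-membered saturated ring of four carbons and one N–H nitrogen; a five-membered ring of four carbons and one sulfur, with two C=C double bonds; a five-membered ring of four carbons and one oxygen, with two C=C double bonds.
The 6-membered ring has a continuous p-orbital overlap around the ring; 3 ring double bonds give 6 π electrons. Since 6 = 4n+2 (n=1), it is aromatic (benzene ring).
The second 6-membered ring has four sp³ carbons, so it is not fully conjugated — not aromatic (cyclohexane ring).
The 5-membered ring with one oxygen is fully conjugated (every ring atom contributes a p orbital); 2 ring double bonds (4 π electrons) plus a heteroatom lone pair (2) give 6 π electrons. That satisfies 4n+2 with n=1, so it is aromatic (furan).
The 5-membered ring with one N–H has only sp³ atoms, so it is not fully conjugated — not aromatic (pyrrolidine).
The 5-membered ring with one sulfur is fully conjugated (every ring atom contributes a p orbital); 2 ring double bonds (4 π electrons) plus a heteroatom lone pair (2) give 6 π electrons. Since 6 = 4n+2 (n=1), it is aromatic (thiophene).
The second 5-membered ring with one oxygen has a continuous p-orbital overlap around the ring; 2 ring double bonds (4 π electrons) plus a heteroatom lone pair (2) give 6 π electrons. Since 6 = 4n+2 (n=1), it is aromatic (furan).
4 of the 6 rings are aromatic. Total: 4.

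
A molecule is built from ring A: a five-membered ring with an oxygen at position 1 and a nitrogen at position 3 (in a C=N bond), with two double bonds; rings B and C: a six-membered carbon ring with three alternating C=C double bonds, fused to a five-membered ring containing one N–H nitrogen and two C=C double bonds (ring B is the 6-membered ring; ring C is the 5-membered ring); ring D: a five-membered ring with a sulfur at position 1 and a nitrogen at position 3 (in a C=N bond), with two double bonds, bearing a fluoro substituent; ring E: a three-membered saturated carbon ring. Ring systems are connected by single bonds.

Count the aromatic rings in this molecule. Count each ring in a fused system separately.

Ring A is planar and fully conjugated; 2 ring double bonds (4 π electrons) plus a heteroatom lone pair (2) give 6 π electrons. That satisfies 4n+2 with n=1, so ring A is aromatic (oxazole).
Rings B and C form a fused bicyclic system (with one N–H) with 9 sp² atoms and 10 π electrons from ring double bonds plus a heteroatom lone pair. 10 = 4(2)+2, so the system is aromatic and both rings count as aromatic (indole).
Ring D has a continuous p-orbital overlap around the ring; 2 ring double bonds (4 π electrons) plus a heteroatom lone pair (2) give 6 π electrons. 6 = 4(1)+2, so ring D is aromatic (thiazole).
Ring E has only sp³ atoms, so it is not fully conjugated — not aromatic (cyclopropane).
Aromatic: A, B, C, D. Total: 4.

4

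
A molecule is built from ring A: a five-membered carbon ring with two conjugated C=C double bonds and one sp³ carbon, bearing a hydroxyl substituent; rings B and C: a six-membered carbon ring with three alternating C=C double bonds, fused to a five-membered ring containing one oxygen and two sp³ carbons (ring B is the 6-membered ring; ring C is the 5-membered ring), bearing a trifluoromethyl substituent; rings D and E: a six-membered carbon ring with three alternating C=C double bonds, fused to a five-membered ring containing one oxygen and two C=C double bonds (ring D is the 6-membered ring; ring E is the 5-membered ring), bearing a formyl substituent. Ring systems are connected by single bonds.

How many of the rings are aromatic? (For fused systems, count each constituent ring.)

3

Ring A has one sp³ carbon, so it is not fully conjugated — not aromatic (cyclopentadiene).
Ring B has a continuous p-orbital overlap around the ring; 3 ring double bonds give 6 π electrons. That satisfies 4n+2 with n=1, so ring B is aromatic (benzene ring).
Ring C has two sp³ carbons, so it is not fully conjugated — not aromatic (oxolane ring).
Rings D and E form a fused bicyclic system (with one oxygen) with 9 sp² atoms and 10 π electrons from ring double bonds plus a heteroatom lone pair. 10 = 4(2)+2, so the system is aromatic and both rings count as aromatic (benzofuran).
Aromatic: B, D, E. Total: 3.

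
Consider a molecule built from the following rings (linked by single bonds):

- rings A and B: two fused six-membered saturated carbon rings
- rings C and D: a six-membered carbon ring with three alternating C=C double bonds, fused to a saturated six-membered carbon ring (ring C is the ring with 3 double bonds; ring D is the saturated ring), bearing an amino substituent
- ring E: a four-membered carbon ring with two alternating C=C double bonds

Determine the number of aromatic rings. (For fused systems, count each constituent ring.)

Ring A has only sp³ atoms, so it is not fully conjugated — not aromatic (cyclohexane ring).
Ring B has only sp³ atoms, so it is not fully conjugated — not aromatic (cyclohexane ring).
Ring C is fully conjugated (every ring atom contributes a p orbital); 3 ring double bonds give 6 π electrons. Since 6 = 4n+2 (n=1), ring C is aromatic (benzene ring).
Ring D has four sp³ carbons, so it is not fully conjugated — not aromatic (cyclohexane ring).
Ring E has only sp² ring atoms; a planar conformation would have a fully conjugated π system of 4 electrons. But 4 = 4(1), which is 4n not 4n+2, so ring E is not aromatic (cyclobutadiene) — cyclobutadiene is antiaromatic and distorts to a rectangle.
Aromatic: C. Total: 1.

1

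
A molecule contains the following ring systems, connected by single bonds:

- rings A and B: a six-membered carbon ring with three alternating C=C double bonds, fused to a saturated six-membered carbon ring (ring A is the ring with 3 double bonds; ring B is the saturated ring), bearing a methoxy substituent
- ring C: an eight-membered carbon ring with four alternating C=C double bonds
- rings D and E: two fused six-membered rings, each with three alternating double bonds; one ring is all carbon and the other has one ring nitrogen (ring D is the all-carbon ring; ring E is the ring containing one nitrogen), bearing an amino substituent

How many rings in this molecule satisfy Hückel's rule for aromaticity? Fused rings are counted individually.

3

Ring A is fully conjugated (every ring atom contributes a p orbital); 3 ring double bonds give 6 π electrons. That satisfies 4n+2 with n=1, so ring A is aromatic (benzene ring).
Ring B has four sp³ carbons, so it is not fully conjugated — not aromatic (cyclohexane ring).
Ring C has only sp² ring atoms; a planar conformation would have a fully conjugated π system of 8 electrons. But 8 = 4(2), which is 4n not 4n+2, so ring C is not aromatic (cyclooctatetraene) — cyclooctatetraene distorts into a non-planar tub to avoid antiaromaticity.
Rings D and E form a fused bicyclic system (with one nitrogen) with 10 sp² atoms and 10 π electrons from ring double bonds. 10 = 4(2)+2, so the system is aromatic and both rings count as aromatic (quinoline).
Aromatic: A, D, E. Total: 3.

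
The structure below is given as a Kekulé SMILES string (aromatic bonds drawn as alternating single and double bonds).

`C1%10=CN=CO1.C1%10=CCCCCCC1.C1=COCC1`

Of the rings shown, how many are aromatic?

1

The SMILES encodes a five-membered ring with an oxygen at position 1 and a nitrogen at position 3 (in a C=N bond), with two double bonds; an eight-membered carbon ring with one C=C double bond; a five-membered ring of four carbons and one oxygen, with one C=C double bond and two sp³ carbons.
The 5-membered ring with one oxygen and one =N– is fully conjugated (every ring atom contributes a p orbital); 2 ring double bonds (4 π electrons) plus a heteroatom lone pair (2) give 6 π electrons. Since 6 = 4n+2 (n=1), it is aromatic (oxazole).
The 8-membered ring has six sp³ carbons, so it is not fully conjugated — not aromatic (cyclooctene).
The 5-membered ring with one oxygen has two sp³ carbons, so it is not fully conjugated — not aromatic (2,3-dihydrofuran).
1 of the 3 rings is aromatic. Total: 1.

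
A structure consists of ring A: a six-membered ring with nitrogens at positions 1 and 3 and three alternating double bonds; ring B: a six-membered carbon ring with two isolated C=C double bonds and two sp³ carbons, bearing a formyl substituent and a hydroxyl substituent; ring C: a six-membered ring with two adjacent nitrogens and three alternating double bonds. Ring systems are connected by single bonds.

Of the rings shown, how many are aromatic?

2

Ring A has a continuous p-orbital overlap around the ring; 3 ring double bonds give 6 π electrons. Since 6 = 4n+2 (n=1), ring A is aromatic (pyrimidine).
Ring B has two sp³ carbons, so it is not fully conjugated — not aromatic (1,4-cyclohexadiene).
Ring C is fully conjugated (every ring atom contributes a p orbital); 3 ring double bonds give 6 π electrons. 6 = 4(1)+2, so ring C is aromatic (pyridazine).
Aromatic: A, C. Total: 2.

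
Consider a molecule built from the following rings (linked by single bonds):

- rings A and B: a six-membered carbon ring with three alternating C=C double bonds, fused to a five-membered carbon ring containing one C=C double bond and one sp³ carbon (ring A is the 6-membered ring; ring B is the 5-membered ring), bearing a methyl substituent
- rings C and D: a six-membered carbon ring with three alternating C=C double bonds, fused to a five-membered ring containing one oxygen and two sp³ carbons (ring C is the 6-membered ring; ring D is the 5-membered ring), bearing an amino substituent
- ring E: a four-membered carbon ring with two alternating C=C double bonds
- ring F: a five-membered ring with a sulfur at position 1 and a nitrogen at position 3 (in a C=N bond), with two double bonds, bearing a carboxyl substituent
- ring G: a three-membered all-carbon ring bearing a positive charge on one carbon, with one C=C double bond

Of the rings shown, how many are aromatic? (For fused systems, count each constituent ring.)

4

Ring A is fully conjugated (every ring atom contributes a p orbital); 3 ring double bonds give 6 π electrons. Since 6 = 4n+2 (n=1), ring A is aromatic (benzene ring).
Ring B has one sp³ carbon, so it is not fully conjugated — not aromatic (cyclopentene ring).
Ring C has a continuous p-orbital overlap around the ring; 3 ring double bonds give 6 π electrons. That satisfies 4n+2 with n=1, so ring C is aromatic (benzene ring).
Ring D has two sp³ carbons, so it is not fully conjugated — not aromatic (oxolane ring).
Ring E has only sp² ring atoms; a planar conformation would have a fully conjugated π system of 4 electrons. But 4 = 4(1), which is 4n not 4n+2, so ring E is not aromatic (cyclobutadiene) — cyclobutadiene is antiaromatic and distorts to a rectangle.
Ring F is planar and fully conjugated; 2 ring double bonds (4 π electrons) plus a heteroatom lone pair (2) give 6 π electrons. Since 6 = 4n+2 (n=1), ring F is aromatic (thiazole).
Ring G is fully conjugated (every ring atom contributes a p orbital); 1 ring double bond (2 π electrons) plus the carbocation's empty p orbital (0, but keeps the ring conjugated) give 2 π electrons. 2 = 4(0)+2, so ring G is aromatic (cyclopropenyl cation).
Aromatic: A, C, F, G. Total: 4.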